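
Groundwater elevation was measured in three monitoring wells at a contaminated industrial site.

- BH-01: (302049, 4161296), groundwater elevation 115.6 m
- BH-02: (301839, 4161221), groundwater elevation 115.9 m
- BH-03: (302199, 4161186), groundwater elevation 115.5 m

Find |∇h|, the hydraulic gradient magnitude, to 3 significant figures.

Differences from BH-01: to BH-02 (Δx, Δy, Δh) = (-210, -75, +0.3); to BH-03 = (150, -110, -0.1).
Determinant of the coordinate differences = (-210)·(-110) − 150·(-75) = 34350.
∂h/∂x = [(+0.3)·(-110) − (-0.1)·(-75)] / 34350 = -0.001179
∂h/∂y = [(-210)·(-0.1) − 150·(+0.3)] / 34350 = -0.0006987
|∇h| = √(-0.001179² + -0.0006987²) = 0.00137

0.00137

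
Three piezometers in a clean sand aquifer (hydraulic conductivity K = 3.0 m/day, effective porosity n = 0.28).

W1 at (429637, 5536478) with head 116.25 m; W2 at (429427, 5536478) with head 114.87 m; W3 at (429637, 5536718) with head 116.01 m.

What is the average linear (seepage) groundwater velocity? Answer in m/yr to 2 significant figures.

26 m/yr

∂h/∂x = (114.87 − 116.25) / (429427 − 429637) = +0.006571
∂h/∂y = (116.01 − 116.25) / (5536718 − 5536478) = -0.0010000
|∇h| = √(0.006571² + -0.0010000²) = 0.006647
Seepage velocity v = K·i/n = 3.0 × 0.006647 / 0.28 = 0.07122 m/day = 26.01 m/yr.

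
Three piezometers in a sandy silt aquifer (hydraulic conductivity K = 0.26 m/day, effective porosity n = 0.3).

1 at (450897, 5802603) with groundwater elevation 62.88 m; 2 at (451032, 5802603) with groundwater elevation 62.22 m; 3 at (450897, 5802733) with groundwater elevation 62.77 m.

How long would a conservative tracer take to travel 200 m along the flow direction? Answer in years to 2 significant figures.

∂h/∂x = (62.22 − 62.88) / (451032 − 450897) = -0.004889
∂h/∂y = (62.77 − 62.88) / (5802733 − 5802603) = -0.0008462
|∇h| = √(-0.004889² + -0.0008462²) = 0.004962
Seepage velocity v = K·i/n = 0.26 × 0.004962 / 0.3 = 0.0043 m/day.
t = 200 / 0.0043 = 4.651e+04 days = 127 years.

130 years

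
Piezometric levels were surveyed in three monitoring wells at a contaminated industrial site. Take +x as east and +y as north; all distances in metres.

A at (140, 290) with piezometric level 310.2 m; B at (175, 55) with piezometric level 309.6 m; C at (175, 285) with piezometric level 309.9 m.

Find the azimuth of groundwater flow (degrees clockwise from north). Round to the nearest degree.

099°

Three-point gradient (reference A): Δ to B = (35, -235, -0.6), Δ to C = (35, -5, -0.3).
∂h/∂x = -0.008385, ∂h/∂y = +0.001304 (det = 8050).
Flow direction (−∇h) has components (+0.008385 E, -0.001304 N).
Azimuth = atan2(E, N) = atan2(+0.008385, -0.001304) = 98.8° ≈ 099°.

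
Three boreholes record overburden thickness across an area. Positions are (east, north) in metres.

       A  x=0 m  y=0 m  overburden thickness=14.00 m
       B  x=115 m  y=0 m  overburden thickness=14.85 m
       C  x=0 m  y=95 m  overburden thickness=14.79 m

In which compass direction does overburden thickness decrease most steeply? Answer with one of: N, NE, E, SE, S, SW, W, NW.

∂d/∂x = (14.85 − 14.00) / (115 − 0) = +0.007391
∂d/∂y = (14.79 − 14.00) / (95 − 0) = +0.008316
Steepest decrease is along −∇f = (-0.007391 E, -0.008316 N) → southwest.

SW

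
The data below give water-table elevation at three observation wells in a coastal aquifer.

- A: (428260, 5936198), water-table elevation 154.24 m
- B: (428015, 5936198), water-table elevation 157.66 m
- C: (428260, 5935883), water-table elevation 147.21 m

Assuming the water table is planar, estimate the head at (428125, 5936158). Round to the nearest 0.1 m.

155.2 m

∂h/∂x = (157.66 − 154.24) / (428015 − 428260) = -0.01396
∂h/∂y = (147.21 − 154.24) / (5935883 − 5936198) = +0.02232
h(428125, 5936158) = 154.24 + (-0.01396)·(-135) + (+0.02232)·(-40) = 154.24 +1.884 -0.893 = 155.232 m.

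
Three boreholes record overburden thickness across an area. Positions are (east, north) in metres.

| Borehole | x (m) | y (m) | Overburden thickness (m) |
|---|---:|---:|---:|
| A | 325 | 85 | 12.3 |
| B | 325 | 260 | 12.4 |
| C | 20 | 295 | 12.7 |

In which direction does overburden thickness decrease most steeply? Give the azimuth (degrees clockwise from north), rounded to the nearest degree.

122°

Taking A as reference: B−A = (0, 175, +0.1); C−A = (-305, 210, +0.4).
Solve a·Δx + b·Δy = Δd: det = 0·210 − (-305)·175 = 53375.
∂d/∂x = [(+0.1)·210 − (+0.4)·175] / 53375 = -0.0009180
∂d/∂y = [0·(+0.4) − (-305)·(+0.1)] / 53375 = +0.0005714
Steepest decrease is along −∇f: components (+0.0009180 E, -0.0005714 N).
Azimuth = atan2(+0.0009180, -0.0005714) = 121.9° ≈ 122°.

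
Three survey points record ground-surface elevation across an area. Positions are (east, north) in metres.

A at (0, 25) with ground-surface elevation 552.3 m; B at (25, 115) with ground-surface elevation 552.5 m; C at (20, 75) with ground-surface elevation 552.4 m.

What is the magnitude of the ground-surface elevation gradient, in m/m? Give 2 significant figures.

Taking A as reference: B−A = (25, 90, +0.2); C−A = (20, 50, +0.1).
Determinant of the coordinate differences = 25·50 − 20·90 = -550.
∂z/∂x = [(+0.2)·50 − (+0.1)·90] / -550 = -0.001818
∂z/∂y = [25·(+0.1) − 20·(+0.2)] / -550 = +0.002727
|∇f| = √(-0.001818² + 0.002727²) = 0.003277 m/m

0.0033 m/m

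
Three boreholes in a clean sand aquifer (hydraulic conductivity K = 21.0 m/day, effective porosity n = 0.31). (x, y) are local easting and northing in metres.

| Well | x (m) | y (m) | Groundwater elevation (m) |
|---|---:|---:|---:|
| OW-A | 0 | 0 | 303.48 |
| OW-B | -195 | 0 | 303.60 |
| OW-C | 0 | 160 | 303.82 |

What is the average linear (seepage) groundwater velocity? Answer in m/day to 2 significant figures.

0.15 m/day

∂h/∂x = (303.60 − 303.48) / (-195 − 0) = -0.0006154
∂h/∂y = (303.82 − 303.48) / (160 − 0) = +0.002125
|∇h| = √(-0.0006154² + 0.002125²) = 0.002212
Seepage velocity v = K·i/n = 21.0 × 0.002212 / 0.31 = 0.1498 m/day.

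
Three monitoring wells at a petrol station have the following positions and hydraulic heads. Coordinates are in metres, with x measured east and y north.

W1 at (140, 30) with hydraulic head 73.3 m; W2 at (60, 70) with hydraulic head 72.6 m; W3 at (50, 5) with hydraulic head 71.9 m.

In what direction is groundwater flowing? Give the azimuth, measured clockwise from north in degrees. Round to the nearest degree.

236°

Taking W1 as reference: W2−W1 = (-80, 40, -0.7); W3−W1 = (-90, -25, -1.4).
Determinant of the coordinate differences = (-80)·(-25) − (-90)·40 = 5600.
∂h/∂x = [(-0.7)·(-25) − (-1.4)·40] / 5600 = +0.01312
∂h/∂y = [(-80)·(-1.4) − (-90)·(-0.7)] / 5600 = +0.008750
Flow direction (−∇h) has components (-0.01312 E, -0.008750 N).
Azimuth = atan2(E, N) = atan2(-0.01312, -0.008750) = 236.3° ≈ 236°.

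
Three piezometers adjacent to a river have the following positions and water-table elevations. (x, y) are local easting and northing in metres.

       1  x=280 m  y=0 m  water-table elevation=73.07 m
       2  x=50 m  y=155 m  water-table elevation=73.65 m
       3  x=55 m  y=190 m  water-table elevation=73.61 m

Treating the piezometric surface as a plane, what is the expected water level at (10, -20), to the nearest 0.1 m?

73.9 m

Taking 1 as reference: 2−1 = (-230, 155, +0.58); 3−1 = (-225, 190, +0.54).
Solve a·Δx + b·Δy = Δh: det = (-230)·190 − (-225)·155 = -8825.
∂h/∂x = [(+0.58)·190 − (+0.54)·155] / -8825 = -0.003003
∂h/∂y = [(-230)·(+0.54) − (-225)·(+0.58)] / -8825 = -0.0007139
h(10, -20) = 73.07 + (-0.003003)·(-270) + (-0.0007139)·(-20) = 73.07 +0.811 +0.014 = 73.895 m.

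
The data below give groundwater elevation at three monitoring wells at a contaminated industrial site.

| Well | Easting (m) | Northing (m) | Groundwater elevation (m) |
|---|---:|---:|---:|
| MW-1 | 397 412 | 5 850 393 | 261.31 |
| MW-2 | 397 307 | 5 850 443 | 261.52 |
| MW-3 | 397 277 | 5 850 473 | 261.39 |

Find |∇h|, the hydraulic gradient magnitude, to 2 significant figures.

0.014

Differences from MW-1: to MW-2 (Δx, Δy, Δh) = (-105, 50, +0.21); to MW-3 = (-135, 80, +0.08).
Solve a·Δx + b·Δy = Δh: det = (-105)·80 − (-135)·50 = -1650.
∂h/∂x = [(+0.21)·80 − (+0.08)·50] / -1650 = -0.007758
∂h/∂y = [(-105)·(+0.08) − (-135)·(+0.21)] / -1650 = -0.01209
|∇h| = √(-0.007758² + -0.01209²) = 0.01437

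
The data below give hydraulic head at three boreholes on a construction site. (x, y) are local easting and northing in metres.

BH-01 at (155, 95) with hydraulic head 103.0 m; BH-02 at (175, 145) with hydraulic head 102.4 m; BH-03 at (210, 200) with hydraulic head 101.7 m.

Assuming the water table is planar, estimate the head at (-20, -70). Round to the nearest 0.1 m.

105.3 m

Taking BH-01 as reference: BH-02−BH-01 = (20, 50, -0.6); BH-03−BH-01 = (55, 105, -1.3).
Solve a·Δx + b·Δy = Δh: det = 20·105 − 55·50 = -650.
∂h/∂x = [(-0.6)·105 − (-1.3)·50] / -650 = -0.003077
∂h/∂y = [20·(-1.3) − 55·(-0.6)] / -650 = -0.01077
h(-20, -70) = 103.0 + (-0.003077)·(-175) + (-0.01077)·(-165) = 103.0 +0.538 +1.777 = 105.315 m.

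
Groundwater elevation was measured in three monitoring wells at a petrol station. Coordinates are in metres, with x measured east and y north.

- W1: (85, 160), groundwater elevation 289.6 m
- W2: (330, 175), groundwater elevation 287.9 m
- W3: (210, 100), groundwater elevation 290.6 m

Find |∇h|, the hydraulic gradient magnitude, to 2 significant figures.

Differences from W1: to W2 (Δx, Δy, Δh) = (245, 15, -1.7); to W3 = (125, -60, +1.0).
Solve a·Δx + b·Δy = Δh: det = 245·(-60) − 125·15 = -16575.
∂h/∂x = [(-1.7)·(-60) − (+1.0)·15] / -16575 = -0.005249
∂h/∂y = [245·(+1.0) − 125·(-1.7)] / -16575 = -0.02760
|∇h| = √(-0.005249² + -0.02760²) = 0.02809

0.028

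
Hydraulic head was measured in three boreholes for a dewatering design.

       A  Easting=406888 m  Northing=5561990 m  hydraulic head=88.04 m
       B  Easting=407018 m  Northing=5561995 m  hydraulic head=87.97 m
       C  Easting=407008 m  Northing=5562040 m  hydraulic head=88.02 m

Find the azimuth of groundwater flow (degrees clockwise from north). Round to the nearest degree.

150°

Differences from A: to B (Δx, Δy, Δh) = (130, 5, -0.07); to C = (120, 50, -0.02).
Determinant of the coordinate differences = 130·50 − 120·5 = 5900.
∂h/∂x = [(-0.07)·50 − (-0.02)·5] / 5900 = -0.0005763
∂h/∂y = [130·(-0.02) − 120·(-0.07)] / 5900 = +0.0009831
Flow direction (−∇h) has components (+0.0005763 E, -0.0009831 N).
Azimuth = atan2(E, N) = atan2(+0.0005763, -0.0009831) = 149.6° ≈ 150°.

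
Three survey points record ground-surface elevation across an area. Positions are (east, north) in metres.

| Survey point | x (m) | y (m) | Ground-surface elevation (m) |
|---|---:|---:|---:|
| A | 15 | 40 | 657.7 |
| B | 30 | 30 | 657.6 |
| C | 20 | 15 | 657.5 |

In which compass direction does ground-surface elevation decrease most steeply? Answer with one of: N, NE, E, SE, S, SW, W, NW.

S

With z = a·x + b·y + c and A as origin, the differences give:
  15·a + (-10)·b = -0.1
  5·a + (-25)·b = -0.2
Eliminate b (×(-25) and ×(-10), subtract): -325·a = 0.50 → a = ∂z/∂x = -0.001538
Back-substitute: b = ∂z/∂y = +0.007692.
Steepest decrease is along −∇f = (+0.001538 E, -0.007692 N) → south.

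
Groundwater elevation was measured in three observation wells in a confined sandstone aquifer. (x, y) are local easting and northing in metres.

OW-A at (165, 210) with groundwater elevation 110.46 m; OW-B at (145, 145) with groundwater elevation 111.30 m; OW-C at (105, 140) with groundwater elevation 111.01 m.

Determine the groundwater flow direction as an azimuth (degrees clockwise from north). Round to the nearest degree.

With h = a·x + b·y + c and OW-A as origin, the differences give:
  (-20)·a + (-65)·b = +0.84
  (-60)·a + (-70)·b = +0.55
Eliminate b (×(-70) and ×(-65), subtract): -2500·a = -23.050 → a = ∂h/∂x = +0.009220
Back-substitute: b = ∂h/∂y = -0.01576.
Flow direction (−∇h) has components (-0.009220 E, +0.01576 N).
Azimuth = atan2(E, N) = atan2(-0.009220, +0.01576) = 329.7° ≈ 330°.

330°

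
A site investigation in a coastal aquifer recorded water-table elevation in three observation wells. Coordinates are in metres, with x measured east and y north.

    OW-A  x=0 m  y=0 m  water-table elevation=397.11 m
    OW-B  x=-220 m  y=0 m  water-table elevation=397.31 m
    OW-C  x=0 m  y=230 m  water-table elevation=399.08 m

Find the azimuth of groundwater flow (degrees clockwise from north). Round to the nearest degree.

174°

∂h/∂x = (397.31 − 397.11) / (-220 − 0) = -0.0009091
∂h/∂y = (399.08 − 397.11) / (230 − 0) = +0.008565
Flow direction (−∇h) has components (+0.0009091 E, -0.008565 N).
Azimuth = atan2(E, N) = atan2(+0.0009091, -0.008565) = 173.9° ≈ 174°.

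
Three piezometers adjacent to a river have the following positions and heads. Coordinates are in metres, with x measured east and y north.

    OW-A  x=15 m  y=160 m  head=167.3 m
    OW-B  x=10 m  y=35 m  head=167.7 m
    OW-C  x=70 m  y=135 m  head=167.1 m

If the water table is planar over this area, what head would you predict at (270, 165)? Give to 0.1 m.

With h = a·x + b·y + c and OW-A as origin, the differences give:
  (-5)·a + (-125)·b = +0.4
  55·a + (-25)·b = -0.2
Eliminate b (×(-25) and ×(-125), subtract): 7000·a = -35.00 → a = ∂h/∂x = -0.005000
Back-substitute: b = ∂h/∂y = -0.003000.
h(270, 165) = 167.3 + (-0.005000)·(255) + (-0.003000)·(5) = 167.3 -1.275 -0.015 = 166.010 m.

166.0 m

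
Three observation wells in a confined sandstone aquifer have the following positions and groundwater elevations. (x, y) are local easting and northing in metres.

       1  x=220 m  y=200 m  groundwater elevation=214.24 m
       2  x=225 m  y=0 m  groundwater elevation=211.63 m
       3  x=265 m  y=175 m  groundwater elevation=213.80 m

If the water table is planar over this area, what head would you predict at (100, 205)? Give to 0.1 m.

With h = a·x + b·y + c and 1 as origin, the differences give:
  5·a + (-200)·b = -2.61
  45·a + (-25)·b = -0.44
Eliminate b (×(-25) and ×(-200), subtract): 8875·a = -22.750 → a = ∂h/∂x = -0.002563
Back-substitute: b = ∂h/∂y = +0.01299.
h(100, 205) = 214.24 + (-0.002563)·(-120) + (+0.01299)·(5) = 214.24 +0.308 +0.065 = 214.613 m.

214.6 m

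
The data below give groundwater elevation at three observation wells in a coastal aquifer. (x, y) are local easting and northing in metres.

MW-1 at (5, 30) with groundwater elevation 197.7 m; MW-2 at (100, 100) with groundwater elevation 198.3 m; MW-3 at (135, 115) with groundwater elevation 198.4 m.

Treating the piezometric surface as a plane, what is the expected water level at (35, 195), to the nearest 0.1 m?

Taking MW-1 as reference: MW-2−MW-1 = (95, 70, +0.6); MW-3−MW-1 = (130, 85, +0.7).
Solve a·Δx + b·Δy = Δh: det = 95·85 − 130·70 = -1025.
∂h/∂x = [(+0.6)·85 − (+0.7)·70] / -1025 = -0.001951
∂h/∂y = [95·(+0.7) − 130·(+0.6)] / -1025 = +0.01122
h(35, 195) = 197.7 + (-0.001951)·(30) + (+0.01122)·(165) = 197.7 -0.059 +1.851 = 199.493 m.

199.5 m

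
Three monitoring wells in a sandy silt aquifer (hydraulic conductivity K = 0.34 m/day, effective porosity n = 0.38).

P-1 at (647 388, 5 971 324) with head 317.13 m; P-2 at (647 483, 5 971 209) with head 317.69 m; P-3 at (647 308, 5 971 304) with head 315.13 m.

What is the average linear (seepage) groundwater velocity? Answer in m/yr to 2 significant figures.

8.3 m/yr

Taking P-1 as reference: P-2−P-1 = (95, -115, +0.56); P-3−P-1 = (-80, -20, -2.00).
Determinant of the coordinate differences = 95·(-20) − (-80)·(-115) = -11100.
∂h/∂x = [(+0.56)·(-20) − (-2.00)·(-115)] / -11100 = +0.02173
∂h/∂y = [95·(-2.00) − (-80)·(+0.56)] / -11100 = +0.01308
|∇h| = √(0.02173² + 0.01308²) = 0.02536
Seepage velocity v = K·i/n = 0.34 × 0.02536 / 0.38 = 0.02269 m/day = 8.288 m/yr.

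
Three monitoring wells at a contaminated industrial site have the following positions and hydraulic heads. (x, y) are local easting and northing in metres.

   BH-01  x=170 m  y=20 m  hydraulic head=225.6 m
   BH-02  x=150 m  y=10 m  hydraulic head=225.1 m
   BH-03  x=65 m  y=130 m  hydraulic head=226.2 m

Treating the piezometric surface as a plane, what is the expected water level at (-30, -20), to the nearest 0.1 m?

221.8 m

Three-point gradient (reference BH-01): Δ to BH-02 = (-20, -10, -0.5), Δ to BH-03 = (-105, 110, +0.6).
∂h/∂x = +0.01508, ∂h/∂y = +0.01985 (det = -3250).
h(-30, -20) = 225.6 + (+0.01508)·(-200) + (+0.01985)·(-40) = 225.6 -3.015 -0.794 = 221.791 m.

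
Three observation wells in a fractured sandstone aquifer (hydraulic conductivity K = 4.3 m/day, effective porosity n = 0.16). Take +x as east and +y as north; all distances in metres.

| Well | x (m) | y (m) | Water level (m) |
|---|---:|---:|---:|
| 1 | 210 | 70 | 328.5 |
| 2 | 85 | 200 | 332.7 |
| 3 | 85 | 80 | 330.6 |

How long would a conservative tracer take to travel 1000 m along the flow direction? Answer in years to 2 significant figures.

Taking 1 as reference: 2−1 = (-125, 130, +4.2); 3−1 = (-125, 10, +2.1).
Solve a·Δx + b·Δy = Δh: det = (-125)·10 − (-125)·130 = 15000.
∂h/∂x = [(+4.2)·10 − (+2.1)·130] / 15000 = -0.01540
∂h/∂y = [(-125)·(+2.1) − (-125)·(+4.2)] / 15000 = +0.01750
|∇h| = √(-0.01540² + 0.01750²) = 0.02331
Seepage velocity v = K·i/n = 4.3 × 0.02331 / 0.16 = 0.6265 m/day.
t = 1000 / 0.6265 = 1596 days = 4.37 years.

4.4 years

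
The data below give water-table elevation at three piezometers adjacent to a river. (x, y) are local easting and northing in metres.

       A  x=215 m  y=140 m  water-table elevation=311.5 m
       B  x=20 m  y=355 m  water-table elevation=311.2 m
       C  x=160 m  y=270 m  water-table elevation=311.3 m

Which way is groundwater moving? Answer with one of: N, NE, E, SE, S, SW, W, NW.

N

With h = a·x + b·y + c and A as origin, the differences give:
  (-195)·a + 215·b = -0.3
  (-55)·a + 130·b = -0.2
Eliminate b (×130 and ×215, subtract): -13525·a = 4.00 → a = ∂h/∂x = -0.0002957
Back-substitute: b = ∂h/∂y = -0.001664.
Flow = −∇h = (+0.0002957 east, +0.001664 north), which points north.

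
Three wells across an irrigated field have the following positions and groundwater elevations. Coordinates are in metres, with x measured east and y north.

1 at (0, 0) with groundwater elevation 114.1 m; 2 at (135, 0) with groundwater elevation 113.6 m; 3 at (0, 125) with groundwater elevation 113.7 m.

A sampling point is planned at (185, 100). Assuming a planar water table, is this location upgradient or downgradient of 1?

downgradient

∂h/∂x = (113.6 − 114.1) / (135 − 0) = -0.003704
∂h/∂y = (113.7 − 114.1) / (125 − 0) = -0.003200
Head at (185, 100) = 114.1 + (-0.003704)·(185) + (-0.003200)·(100) = 113.09 m.
That is lower than the 114.1 m at 1, so the point is downgradient.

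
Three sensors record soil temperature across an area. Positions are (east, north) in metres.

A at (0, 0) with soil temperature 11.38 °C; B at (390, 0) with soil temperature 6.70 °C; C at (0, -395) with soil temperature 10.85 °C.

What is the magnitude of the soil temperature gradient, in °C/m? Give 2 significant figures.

0.012 °C/m

∂T/∂x = (6.70 − 11.38) / (390 − 0) = -0.01200
∂T/∂y = (10.85 − 11.38) / (-395 − 0) = +0.001342
|∇f| = √(-0.01200² + 0.001342²) = 0.01207 °C/m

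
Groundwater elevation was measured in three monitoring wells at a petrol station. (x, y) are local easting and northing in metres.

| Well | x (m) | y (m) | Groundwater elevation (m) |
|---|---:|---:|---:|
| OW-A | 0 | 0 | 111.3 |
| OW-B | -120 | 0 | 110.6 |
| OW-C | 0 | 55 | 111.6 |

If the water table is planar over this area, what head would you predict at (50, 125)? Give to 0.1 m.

∂h/∂x = (110.6 − 111.3) / (-120 − 0) = +0.005833
∂h/∂y = (111.6 − 111.3) / (55 − 0) = +0.005455
h(50, 125) = 111.3 + (+0.005833)·(50) + (+0.005455)·(125) = 111.3 +0.292 +0.682 = 112.273 m.

112.3 m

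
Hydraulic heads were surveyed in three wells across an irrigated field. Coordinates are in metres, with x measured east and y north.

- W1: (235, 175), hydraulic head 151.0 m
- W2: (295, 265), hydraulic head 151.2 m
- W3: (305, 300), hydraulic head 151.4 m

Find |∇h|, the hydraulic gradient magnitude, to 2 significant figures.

With h = a·x + b·y + c and W1 as origin, the differences give:
  60·a + 90·b = +0.2
  70·a + 125·b = +0.4
Eliminate b (×125 and ×90, subtract): 1200·a = -11.00 → a = ∂h/∂x = -0.009167
Back-substitute: b = ∂h/∂y = +0.008333.
|∇h| = √(-0.009167² + 0.008333²) = 0.01239

0.012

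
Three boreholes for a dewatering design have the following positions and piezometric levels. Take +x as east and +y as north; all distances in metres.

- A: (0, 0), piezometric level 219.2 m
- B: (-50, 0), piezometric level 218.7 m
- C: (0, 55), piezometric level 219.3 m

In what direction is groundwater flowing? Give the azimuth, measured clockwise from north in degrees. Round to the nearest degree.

260°

∂h/∂x = (218.7 − 219.2) / (-50 − 0) = +0.01000
∂h/∂y = (219.3 − 219.2) / (55 − 0) = +0.001818
Flow direction (−∇h) has components (-0.01000 E, -0.001818 N).
Azimuth = atan2(E, N) = atan2(-0.01000, -0.001818) = 259.7° ≈ 260°.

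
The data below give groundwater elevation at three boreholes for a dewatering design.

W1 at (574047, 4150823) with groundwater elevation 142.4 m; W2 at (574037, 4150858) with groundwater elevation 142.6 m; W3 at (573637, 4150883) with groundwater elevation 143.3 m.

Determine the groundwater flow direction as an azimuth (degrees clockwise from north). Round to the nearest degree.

Differences from W1: to W2 (Δx, Δy, Δh) = (-10, 35, +0.2); to W3 = (-410, 60, +0.9).
Solve a·Δx + b·Δy = Δh: det = (-10)·60 − (-410)·35 = 13750.
∂h/∂x = [(+0.2)·60 − (+0.9)·35] / 13750 = -0.001418
∂h/∂y = [(-10)·(+0.9) − (-410)·(+0.2)] / 13750 = +0.005309
Flow direction (−∇h) has components (+0.001418 E, -0.005309 N).
Azimuth = atan2(E, N) = atan2(+0.001418, -0.005309) = 165.0° ≈ 165°.

165°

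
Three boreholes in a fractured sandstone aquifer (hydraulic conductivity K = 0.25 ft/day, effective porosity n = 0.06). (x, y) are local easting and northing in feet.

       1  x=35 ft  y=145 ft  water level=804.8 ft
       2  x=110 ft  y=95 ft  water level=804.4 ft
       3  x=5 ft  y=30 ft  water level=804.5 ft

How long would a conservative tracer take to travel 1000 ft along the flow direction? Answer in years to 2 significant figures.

140 years

Differences from 1: to 2 (Δx, Δy, Δh) = (75, -50, -0.4); to 3 = (-30, -115, -0.3).
Solve a·Δx + b·Δy = Δh: det = 75·(-115) − (-30)·(-50) = -10125.
∂h/∂x = [(-0.4)·(-115) − (-0.3)·(-50)] / -10125 = -0.003062
∂h/∂y = [75·(-0.3) − (-30)·(-0.4)] / -10125 = +0.003407
|∇h| = √(-0.003062² + 0.003407²) = 0.004581
Seepage velocity v = K·i/n = 0.25 × 0.004581 / 0.06 = 0.01909 ft/day.
t = 1000 / 0.01909 = 5.238e+04 days = 143 years.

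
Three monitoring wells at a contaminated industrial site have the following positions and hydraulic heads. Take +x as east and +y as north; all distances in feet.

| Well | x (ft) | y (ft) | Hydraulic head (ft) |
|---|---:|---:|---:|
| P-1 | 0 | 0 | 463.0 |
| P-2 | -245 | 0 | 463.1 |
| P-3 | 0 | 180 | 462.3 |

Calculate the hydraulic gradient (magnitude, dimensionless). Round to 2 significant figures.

∂h/∂x = (463.1 − 463.0) / (-245 − 0) = -0.0004082
∂h/∂y = (462.3 − 463.0) / (180 − 0) = -0.003889
|∇h| = √(-0.0004082² + -0.003889²) = 0.00391

0.0039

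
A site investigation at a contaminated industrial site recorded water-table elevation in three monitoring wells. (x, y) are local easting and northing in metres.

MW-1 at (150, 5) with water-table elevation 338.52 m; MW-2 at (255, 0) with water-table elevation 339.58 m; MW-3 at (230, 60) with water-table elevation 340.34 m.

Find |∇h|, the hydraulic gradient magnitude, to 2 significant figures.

Differences from MW-1: to MW-2 (Δx, Δy, Δh) = (105, -5, +1.06); to MW-3 = (80, 55, +1.82).
Determinant of the coordinate differences = 105·55 − 80·(-5) = 6175.
∂h/∂x = [(+1.06)·55 − (+1.82)·(-5)] / 6175 = +0.01091
∂h/∂y = [105·(+1.82) − 80·(+1.06)] / 6175 = +0.01721
|∇h| = √(0.01091² + 0.01721²) = 0.02038

0.020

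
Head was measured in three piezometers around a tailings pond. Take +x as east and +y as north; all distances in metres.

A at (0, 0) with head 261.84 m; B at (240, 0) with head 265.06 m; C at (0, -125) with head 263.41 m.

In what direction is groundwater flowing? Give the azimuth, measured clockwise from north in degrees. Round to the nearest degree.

∂h/∂x = (265.06 − 261.84) / (240 − 0) = +0.01342
∂h/∂y = (263.41 − 261.84) / (-125 − 0) = -0.01256
Flow direction (−∇h) has components (-0.01342 E, +0.01256 N).
Azimuth = atan2(E, N) = atan2(-0.01342, +0.01256) = 313.1° ≈ 313°.

313°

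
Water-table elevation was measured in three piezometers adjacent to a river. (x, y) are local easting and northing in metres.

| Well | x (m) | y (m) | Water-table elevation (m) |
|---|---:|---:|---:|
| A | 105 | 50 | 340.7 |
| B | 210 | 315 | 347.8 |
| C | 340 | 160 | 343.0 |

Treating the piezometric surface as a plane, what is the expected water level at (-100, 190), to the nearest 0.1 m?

345.3 m

Three-point gradient (reference A): Δ to B = (105, 265, +7.1), Δ to C = (235, 110, +2.3).
∂h/∂x = -0.003381, ∂h/∂y = +0.02813 (det = -50725).
h(-100, 190) = 340.7 + (-0.003381)·(-205) + (+0.02813)·(140) = 340.7 +0.693 +3.938 = 345.332 m.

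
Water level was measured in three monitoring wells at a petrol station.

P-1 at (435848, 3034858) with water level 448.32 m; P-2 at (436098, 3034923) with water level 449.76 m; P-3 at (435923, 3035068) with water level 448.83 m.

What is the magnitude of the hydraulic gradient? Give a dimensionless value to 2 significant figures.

0.0057

Taking P-1 as reference: P-2−P-1 = (250, 65, +1.44); P-3−P-1 = (75, 210, +0.51).
Solve a·Δx + b·Δy = Δh: det = 250·210 − 75·65 = 47625.
∂h/∂x = [(+1.44)·210 − (+0.51)·65] / 47625 = +0.005654
∂h/∂y = [250·(+0.51) − 75·(+1.44)] / 47625 = +0.0004094
|∇h| = √(0.005654² + 0.0004094²) = 0.005669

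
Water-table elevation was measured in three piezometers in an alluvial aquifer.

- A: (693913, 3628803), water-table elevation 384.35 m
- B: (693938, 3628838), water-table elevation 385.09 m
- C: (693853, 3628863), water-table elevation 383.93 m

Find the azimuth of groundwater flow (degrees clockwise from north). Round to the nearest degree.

240°

Taking A as reference: B−A = (25, 35, +0.74); C−A = (-60, 60, -0.42).
Solve a·Δx + b·Δy = Δh: det = 25·60 − (-60)·35 = 3600.
∂h/∂x = [(+0.74)·60 − (-0.42)·35] / 3600 = +0.01642
∂h/∂y = [25·(-0.42) − (-60)·(+0.74)] / 3600 = +0.009417
Flow direction (−∇h) has components (-0.01642 E, -0.009417 N).
Azimuth = atan2(E, N) = atan2(-0.01642, -0.009417) = 240.2° ≈ 240°.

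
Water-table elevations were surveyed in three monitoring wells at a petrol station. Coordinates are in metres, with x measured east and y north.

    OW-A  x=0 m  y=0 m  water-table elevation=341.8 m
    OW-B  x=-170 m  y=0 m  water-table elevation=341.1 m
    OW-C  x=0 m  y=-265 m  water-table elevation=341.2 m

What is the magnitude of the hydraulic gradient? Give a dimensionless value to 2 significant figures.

∂h/∂x = (341.1 − 341.8) / (-170 − 0) = +0.004118
∂h/∂y = (341.2 − 341.8) / (-265 − 0) = +0.002264
|∇h| = √(0.004118² + 0.002264²) = 0.004699

0.0047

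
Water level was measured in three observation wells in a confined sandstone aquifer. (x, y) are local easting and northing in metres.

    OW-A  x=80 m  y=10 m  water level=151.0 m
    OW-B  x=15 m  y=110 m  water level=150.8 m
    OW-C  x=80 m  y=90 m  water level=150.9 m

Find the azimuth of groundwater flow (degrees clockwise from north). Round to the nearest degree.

Differences from OW-A: to OW-B (Δx, Δy, Δh) = (-65, 100, -0.2); to OW-C = (0, 80, -0.1).
Solve a·Δx + b·Δy = Δh: det = (-65)·80 − 0·100 = -5200.
∂h/∂x = [(-0.2)·80 − (-0.1)·100] / -5200 = +0.001154
∂h/∂y = [(-65)·(-0.1) − 0·(-0.2)] / -5200 = -0.001250
Flow direction (−∇h) has components (-0.001154 E, +0.001250 N).
Azimuth = atan2(E, N) = atan2(-0.001154, +0.001250) = 317.3° ≈ 317°.

317°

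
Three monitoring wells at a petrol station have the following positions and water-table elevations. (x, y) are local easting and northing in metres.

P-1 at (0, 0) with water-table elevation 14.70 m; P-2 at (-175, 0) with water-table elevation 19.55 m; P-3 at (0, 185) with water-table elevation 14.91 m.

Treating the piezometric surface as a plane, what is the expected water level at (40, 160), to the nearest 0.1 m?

13.8 m

∂h/∂x = (19.55 − 14.70) / (-175 − 0) = -0.02771
∂h/∂y = (14.91 − 14.70) / (185 − 0) = +0.001135
h(40, 160) = 14.70 + (-0.02771)·(40) + (+0.001135)·(160) = 14.70 -1.109 +0.182 = 13.773 m.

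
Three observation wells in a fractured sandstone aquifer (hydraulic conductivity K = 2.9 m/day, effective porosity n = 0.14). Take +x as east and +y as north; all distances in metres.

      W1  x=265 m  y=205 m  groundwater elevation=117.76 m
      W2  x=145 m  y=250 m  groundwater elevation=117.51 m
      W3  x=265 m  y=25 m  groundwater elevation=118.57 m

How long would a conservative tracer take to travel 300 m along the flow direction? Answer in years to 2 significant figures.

Taking W1 as reference: W2−W1 = (-120, 45, -0.25); W3−W1 = (0, -180, +0.81).
Determinant of the coordinate differences = (-120)·(-180) − 0·45 = 21600.
∂h/∂x = [(-0.25)·(-180) − (+0.81)·45] / 21600 = +0.0003958
∂h/∂y = [(-120)·(+0.81) − 0·(-0.25)] / 21600 = -0.004500
|∇h| = √(0.0003958² + -0.004500²) = 0.004517
Seepage velocity v = K·i/n = 2.9 × 0.004517 / 0.14 = 0.09357 m/day.
t = 300 / 0.09357 = 3206 days = 8.78 years.

8.8 years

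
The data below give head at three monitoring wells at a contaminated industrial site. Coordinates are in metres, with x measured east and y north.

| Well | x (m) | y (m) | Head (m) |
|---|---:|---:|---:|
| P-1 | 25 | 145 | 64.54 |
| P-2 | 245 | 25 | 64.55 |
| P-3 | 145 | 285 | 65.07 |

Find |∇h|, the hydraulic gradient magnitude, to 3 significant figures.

With h = a·x + b·y + c and P-1 as origin, the differences give:
  220·a + (-120)·b = +0.01
  120·a + 140·b = +0.53
Eliminate b (×140 and ×(-120), subtract): 45200·a = 65.000 → a = ∂h/∂x = +0.001438
Back-substitute: b = ∂h/∂y = +0.002553.
|∇h| = √(0.001438² + 0.002553²) = 0.00293

0.00293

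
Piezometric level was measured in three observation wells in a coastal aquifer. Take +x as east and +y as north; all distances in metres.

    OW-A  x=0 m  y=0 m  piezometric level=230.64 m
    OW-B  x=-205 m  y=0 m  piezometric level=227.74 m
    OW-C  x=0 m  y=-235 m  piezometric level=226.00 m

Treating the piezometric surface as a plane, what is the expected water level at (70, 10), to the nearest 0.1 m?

231.8 m

∂h/∂x = (227.74 − 230.64) / (-205 − 0) = +0.01415
∂h/∂y = (226.00 − 230.64) / (-235 − 0) = +0.01974
h(70, 10) = 230.64 + (+0.01415)·(70) + (+0.01974)·(10) = 230.64 +0.990 +0.197 = 231.828 m.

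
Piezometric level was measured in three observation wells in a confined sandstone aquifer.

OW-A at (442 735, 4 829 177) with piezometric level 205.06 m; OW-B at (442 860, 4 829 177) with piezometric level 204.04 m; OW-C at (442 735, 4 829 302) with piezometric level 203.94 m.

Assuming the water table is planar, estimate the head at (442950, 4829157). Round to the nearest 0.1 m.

∂h/∂x = (204.04 − 205.06) / (442860 − 442735) = -0.008160
∂h/∂y = (203.94 − 205.06) / (4829302 − 4829177) = -0.008960
h(442950, 4829157) = 205.06 + (-0.008160)·(215) + (-0.008960)·(-20) = 205.06 -1.754 +0.179 = 203.485 m.

203.5 m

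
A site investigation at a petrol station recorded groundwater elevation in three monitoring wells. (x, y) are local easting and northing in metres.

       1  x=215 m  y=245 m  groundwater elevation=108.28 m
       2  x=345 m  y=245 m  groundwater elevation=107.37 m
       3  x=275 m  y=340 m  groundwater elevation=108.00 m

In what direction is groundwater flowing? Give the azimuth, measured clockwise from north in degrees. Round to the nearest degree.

Differences from 1: to 2 (Δx, Δy, Δh) = (130, 0, -0.91); to 3 = (60, 95, -0.28).
Determinant of the coordinate differences = 130·95 − 60·0 = 12350.
∂h/∂x = [(-0.91)·95 − (-0.28)·0] / 12350 = -0.007000
∂h/∂y = [130·(-0.28) − 60·(-0.91)] / 12350 = +0.001474
Flow direction (−∇h) has components (+0.007000 E, -0.001474 N).
Azimuth = atan2(E, N) = atan2(+0.007000, -0.001474) = 101.9° ≈ 102°.

102°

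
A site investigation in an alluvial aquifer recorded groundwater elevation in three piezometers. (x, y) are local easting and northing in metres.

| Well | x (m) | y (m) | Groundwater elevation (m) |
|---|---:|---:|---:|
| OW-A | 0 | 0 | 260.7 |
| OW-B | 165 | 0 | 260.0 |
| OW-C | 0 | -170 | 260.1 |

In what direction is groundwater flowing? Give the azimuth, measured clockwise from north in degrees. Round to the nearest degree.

∂h/∂x = (260.0 − 260.7) / (165 − 0) = -0.004242
∂h/∂y = (260.1 − 260.7) / (-170 − 0) = +0.003529
Flow direction (−∇h) has components (+0.004242 E, -0.003529 N).
Azimuth = atan2(E, N) = atan2(+0.004242, -0.003529) = 129.8° ≈ 130°.

130°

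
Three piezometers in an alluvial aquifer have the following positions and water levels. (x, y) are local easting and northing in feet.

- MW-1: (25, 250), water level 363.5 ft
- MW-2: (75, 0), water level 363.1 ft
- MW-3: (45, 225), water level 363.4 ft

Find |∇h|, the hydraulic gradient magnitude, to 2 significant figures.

0.0041

Taking MW-1 as reference: MW-2−MW-1 = (50, -250, -0.4); MW-3−MW-1 = (20, -25, -0.1).
Determinant of the coordinate differences = 50·(-25) − 20·(-250) = 3750.
∂h/∂x = [(-0.4)·(-25) − (-0.1)·(-250)] / 3750 = -0.004000
∂h/∂y = [50·(-0.1) − 20·(-0.4)] / 3750 = +0.0008000
|∇h| = √(-0.004000² + 0.0008000²) = 0.004079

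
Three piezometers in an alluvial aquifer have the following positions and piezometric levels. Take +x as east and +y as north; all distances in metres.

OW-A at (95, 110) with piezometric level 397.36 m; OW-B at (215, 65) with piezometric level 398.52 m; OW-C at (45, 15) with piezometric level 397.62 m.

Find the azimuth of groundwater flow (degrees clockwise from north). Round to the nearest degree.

312°

Differences from OW-A: to OW-B (Δx, Δy, Δh) = (120, -45, +1.16); to OW-C = (-50, -95, +0.26).
Solve a·Δx + b·Δy = Δh: det = 120·(-95) − (-50)·(-45) = -13650.
∂h/∂x = [(+1.16)·(-95) − (+0.26)·(-45)] / -13650 = +0.007216
∂h/∂y = [120·(+0.26) − (-50)·(+1.16)] / -13650 = -0.006535
Flow direction (−∇h) has components (-0.007216 E, +0.006535 N).
Azimuth = atan2(E, N) = atan2(-0.007216, +0.006535) = 312.2° ≈ 312°.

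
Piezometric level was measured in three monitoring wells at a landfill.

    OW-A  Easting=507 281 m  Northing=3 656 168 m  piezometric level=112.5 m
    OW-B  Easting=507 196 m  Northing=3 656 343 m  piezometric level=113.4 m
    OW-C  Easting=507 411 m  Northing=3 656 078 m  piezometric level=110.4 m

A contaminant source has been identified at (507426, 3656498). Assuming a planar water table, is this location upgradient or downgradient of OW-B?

Differences from OW-A: to OW-B (Δx, Δy, Δh) = (-85, 175, +0.9); to OW-C = (130, -90, -2.1).
Determinant of the coordinate differences = (-85)·(-90) − 130·175 = -15100.
∂h/∂x = [(+0.9)·(-90) − (-2.1)·175] / -15100 = -0.01897
∂h/∂y = [(-85)·(-2.1) − 130·(+0.9)] / -15100 = -0.004073
Head at (507426, 3656498) = 112.5 + (-0.01897)·(145) + (-0.004073)·(330) = 108.40 m.
That is lower than the 113.4 m at OW-B, so the point is downgradient.

downgradient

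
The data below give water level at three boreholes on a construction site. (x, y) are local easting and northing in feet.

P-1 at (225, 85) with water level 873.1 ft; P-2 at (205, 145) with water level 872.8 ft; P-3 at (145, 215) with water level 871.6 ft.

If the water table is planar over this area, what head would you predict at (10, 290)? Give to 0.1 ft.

Three-point gradient (reference P-1): Δ to P-2 = (-20, 60, -0.3), Δ to P-3 = (-80, 130, -1.5).
∂h/∂x = +0.02318, ∂h/∂y = +0.002727 (det = 2200).
h(10, 290) = 873.1 + (+0.02318)·(-215) + (+0.002727)·(205) = 873.1 -4.984 +0.559 = 868.675 ft.

868.7 ft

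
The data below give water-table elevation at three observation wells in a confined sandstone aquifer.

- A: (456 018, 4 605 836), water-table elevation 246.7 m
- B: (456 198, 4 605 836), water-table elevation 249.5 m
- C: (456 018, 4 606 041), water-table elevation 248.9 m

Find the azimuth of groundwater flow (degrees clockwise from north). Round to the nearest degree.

235°

∂h/∂x = (249.5 − 246.7) / (456198 − 456018) = +0.01556
∂h/∂y = (248.9 − 246.7) / (4606041 − 4605836) = +0.01073
Flow direction (−∇h) has components (-0.01556 E, -0.01073 N).
Azimuth = atan2(E, N) = atan2(-0.01556, -0.01073) = 235.4° ≈ 235°.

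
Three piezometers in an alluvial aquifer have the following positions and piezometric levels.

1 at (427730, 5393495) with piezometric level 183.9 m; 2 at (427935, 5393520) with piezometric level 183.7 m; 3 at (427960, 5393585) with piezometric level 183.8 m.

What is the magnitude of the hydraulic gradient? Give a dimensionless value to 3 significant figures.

Three-point gradient (reference 1): Δ to 2 = (205, 25, -0.2), Δ to 3 = (230, 90, -0.1).
∂h/∂x = -0.001220, ∂h/∂y = +0.002008 (det = 12700).
|∇h| = √(-0.001220² + 0.002008²) = 0.00235

0.00235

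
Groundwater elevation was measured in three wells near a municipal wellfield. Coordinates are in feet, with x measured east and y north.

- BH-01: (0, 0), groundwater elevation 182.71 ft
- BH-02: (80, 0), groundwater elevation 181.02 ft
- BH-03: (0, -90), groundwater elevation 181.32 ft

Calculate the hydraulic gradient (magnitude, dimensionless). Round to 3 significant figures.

∂h/∂x = (181.02 − 182.71) / (80 − 0) = -0.02112
∂h/∂y = (181.32 − 182.71) / (-90 − 0) = +0.01544
|∇h| = √(-0.02112² + 0.01544²) = 0.02616

0.0262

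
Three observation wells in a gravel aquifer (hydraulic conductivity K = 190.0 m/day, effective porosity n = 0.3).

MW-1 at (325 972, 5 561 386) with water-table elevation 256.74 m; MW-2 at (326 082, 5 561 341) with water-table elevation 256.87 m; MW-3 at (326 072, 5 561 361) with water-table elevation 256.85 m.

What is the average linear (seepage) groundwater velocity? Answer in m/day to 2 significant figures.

0.70 m/day

Differences from MW-1: to MW-2 (Δx, Δy, Δh) = (110, -45, +0.13); to MW-3 = (100, -25, +0.11).
Determinant of the coordinate differences = 110·(-25) − 100·(-45) = 1750.
∂h/∂x = [(+0.13)·(-25) − (+0.11)·(-45)] / 1750 = +0.0009714
∂h/∂y = [110·(+0.11) − 100·(+0.13)] / 1750 = -0.0005143
|∇h| = √(0.0009714² + -0.0005143²) = 0.001099
Seepage velocity v = K·i/n = 190.0 × 0.001099 / 0.3 = 0.696 m/day.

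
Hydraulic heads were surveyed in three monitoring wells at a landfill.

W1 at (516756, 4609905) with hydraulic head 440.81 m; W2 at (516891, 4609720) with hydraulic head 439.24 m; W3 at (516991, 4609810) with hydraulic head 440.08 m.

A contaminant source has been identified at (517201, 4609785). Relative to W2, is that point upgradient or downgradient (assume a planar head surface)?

Three-point gradient (reference W1): Δ to W2 = (135, -185, -1.57), Δ to W3 = (235, -95, -0.73).
∂h/∂x = +0.0004600, ∂h/∂y = +0.008822 (det = 30650).
Head at (517201, 4609785) = 440.81 + (+0.0004600)·(445) + (+0.008822)·(-120) = 439.96 m.
That is higher than the 439.24 m at W2, so the point is upgradient.

upgradient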